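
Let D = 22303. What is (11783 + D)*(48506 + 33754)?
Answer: 2803914360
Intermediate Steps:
(11783 + D)*(48506 + 33754) = (11783 + 22303)*(48506 + 33754) = 34086*82260 = 2803914360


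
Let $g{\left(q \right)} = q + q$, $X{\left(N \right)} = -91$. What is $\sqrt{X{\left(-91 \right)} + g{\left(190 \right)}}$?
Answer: $17$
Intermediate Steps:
$g{\left(q \right)} = 2 q$
$\sqrt{X{\left(-91 \right)} + g{\left(190 \right)}} = \sqrt{-91 + 2 \cdot 190} = \sqrt{-91 + 380} = \sqrt{289} = 17$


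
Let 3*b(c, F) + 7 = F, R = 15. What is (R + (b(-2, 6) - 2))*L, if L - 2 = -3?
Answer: -38/3 ≈ -12.667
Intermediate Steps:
L = -1 (L = 2 - 3 = -1)
b(c, F) = -7/3 + F/3
(R + (b(-2, 6) - 2))*L = (15 + ((-7/3 + (1/3)*6) - 2))*(-1) = (15 + ((-7/3 + 2) - 2))*(-1) = (15 + (-1/3 - 2))*(-1) = (15 - 7/3)*(-1) = (38/3)*(-1) = -38/3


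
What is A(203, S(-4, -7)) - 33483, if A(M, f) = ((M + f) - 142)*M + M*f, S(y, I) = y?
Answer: -22724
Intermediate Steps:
A(M, f) = M*f + M*(-142 + M + f) (A(M, f) = (-142 + M + f)*M + M*f = M*(-142 + M + f) + M*f = M*f + M*(-142 + M + f))
A(203, S(-4, -7)) - 33483 = 203*(-142 + 203 + 2*(-4)) - 33483 = 203*(-142 + 203 - 8) - 33483 = 203*53 - 33483 = 10759 - 33483 = -22724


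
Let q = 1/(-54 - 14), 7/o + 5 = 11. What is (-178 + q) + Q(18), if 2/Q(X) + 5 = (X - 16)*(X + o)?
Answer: -302523/1700 ≈ -177.95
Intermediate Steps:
o = 7/6 (o = 7/(-5 + 11) = 7/6 ≈ 1.1667)
Q(X) = 2/(-5 + (-16 + X)*(7/6 + X)) (Q(X) = 2/(-5 + (X - 16)*(X + 7/6)) = 2/(-5 + (-16 + X)*(7/6 + X)))
q = -1/68 (q = 1/(-68) = -1/68 ≈ -0.014706)
(-178 + q) + Q(18) = (-178 - 1/68) + 12/(-142 - 89*18 + 6*18²) = -12105/68 + 12/(-142 - 1602 + 6*324) = -12105/68 + 12/(-142 - 1602 + 1944) = -12105/68 + 12/200 = -12105/68 + 12*(1/200) = -12105/68 + 3/50 = -302523/1700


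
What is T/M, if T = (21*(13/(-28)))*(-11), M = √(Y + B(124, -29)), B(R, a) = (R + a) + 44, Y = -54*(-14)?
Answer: 429*√895/3580 ≈ 3.5850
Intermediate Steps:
Y = 756
B(R, a) = 44 + R + a
M = √895 (M = √(756 + (44 + 124 - 29)) = √(756 + 139) = √895 ≈ 29.917)
T = 429/4 (T = (21*(13*(-1/28)))*(-11) = (21*(-13/28))*(-11) = -39/4*(-11) = 429/4 ≈ 107.25)
T/M = 429/(4*(√895)) = 429*(√895/895)/4 = 429*√895/3580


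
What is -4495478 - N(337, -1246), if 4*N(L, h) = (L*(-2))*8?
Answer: -4494130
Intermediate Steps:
N(L, h) = -4*L (N(L, h) = ((L*(-2))*8)/4 = (-2*L*8)/4 = (-16*L)/4 = -4*L)
-4495478 - N(337, -1246) = -4495478 - (-4)*337 = -4495478 - 1*(-1348) = -4495478 + 1348 = -4494130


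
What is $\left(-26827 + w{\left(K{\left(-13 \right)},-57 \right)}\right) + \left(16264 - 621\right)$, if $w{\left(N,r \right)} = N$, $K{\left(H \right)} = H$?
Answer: $-11197$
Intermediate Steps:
$\left(-26827 + w{\left(K{\left(-13 \right)},-57 \right)}\right) + \left(16264 - 621\right) = \left(-26827 - 13\right) + \left(16264 - 621\right) = -26840 + \left(16264 - 621\right) = -26840 + 15643 = -11197$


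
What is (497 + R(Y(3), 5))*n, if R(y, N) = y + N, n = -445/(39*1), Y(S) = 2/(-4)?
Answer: -446335/78 ≈ -5722.2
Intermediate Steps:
Y(S) = -½ (Y(S) = 2*(-¼) = -½)
n = -445/39 ≈ -11.410
R(y, N) = N + y
(497 + R(Y(3), 5))*n = (497 + (5 - ½))*(-445/39) = (497 + 9/2)*(-445/39) = (1003/2)*(-445/39) = -446335/78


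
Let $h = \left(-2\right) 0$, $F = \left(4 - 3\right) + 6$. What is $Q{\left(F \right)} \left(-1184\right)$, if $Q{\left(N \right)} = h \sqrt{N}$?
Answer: $0$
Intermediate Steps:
$F = 7$ ($F = 1 + 6 = 7$)
$h = 0$
$Q{\left(N \right)} = 0$ ($Q{\left(N \right)} = 0 \sqrt{N} = 0$)
$Q{\left(F \right)} \left(-1184\right) = 0 \left(-1184\right) = 0$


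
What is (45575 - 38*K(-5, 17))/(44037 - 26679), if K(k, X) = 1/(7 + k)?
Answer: 22778/8679 ≈ 2.6245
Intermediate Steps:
(45575 - 38*K(-5, 17))/(44037 - 26679) = (45575 - 38/(7 - 5))/(44037 - 26679) = (45575 - 38/2)/17358 = (45575 - 38*½)*(1/17358) = (45575 - 19)*(1/17358) = 45556*(1/17358) = 22778/8679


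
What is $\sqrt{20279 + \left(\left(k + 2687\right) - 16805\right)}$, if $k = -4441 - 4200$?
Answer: $4 i \sqrt{155} \approx 49.8 i$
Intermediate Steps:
$k = -8641$
$\sqrt{20279 + \left(\left(k + 2687\right) - 16805\right)} = \sqrt{20279 + \left(\left(-8641 + 2687\right) - 16805\right)} = \sqrt{20279 - 22759} = \sqrt{-2480} = 4 i \sqrt{155}$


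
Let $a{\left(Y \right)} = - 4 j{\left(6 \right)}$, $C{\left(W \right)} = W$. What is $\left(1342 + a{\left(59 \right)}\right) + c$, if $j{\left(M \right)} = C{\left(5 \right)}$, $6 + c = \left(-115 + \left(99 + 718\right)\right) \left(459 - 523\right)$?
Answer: $-43612$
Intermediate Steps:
$c = -44934$ ($c = -6 + \left(-115 + \left(99 + 718\right)\right) \left(459 - 523\right) = -6 + \left(-115 + 817\right) \left(-64\right) = -6 + 702 \left(-64\right) = -6 - 44928 = -44934$)
$j{\left(M \right)} = 5$
$a{\left(Y \right)} = -20$ ($a{\left(Y \right)} = \left(-4\right) 5 = -20$)
$\left(1342 + a{\left(59 \right)}\right) + c = \left(1342 - 20\right) - 44934 = 1322 - 44934 = -43612$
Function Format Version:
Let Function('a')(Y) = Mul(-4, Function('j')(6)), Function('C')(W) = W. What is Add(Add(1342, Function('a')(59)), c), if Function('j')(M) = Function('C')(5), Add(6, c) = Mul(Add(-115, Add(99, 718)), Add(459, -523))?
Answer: -43612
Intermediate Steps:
c = -44934 (c = Add(-6, Mul(Add(-115, Add(99, 718)), Add(459, -523))) = Add(-6, Mul(Add(-115, 817), -64)) = Add(-6, Mul(702, -64)) = Add(-6, -44928) = -44934)
Function('j')(M) = 5
Function('a')(Y) = -20 (Function('a')(Y) = Mul(-4, 5) = -20)
Add(Add(1342, Function('a')(59)), c) = Add(Add(1342, -20), -44934) = Add(1322, -44934) = -43612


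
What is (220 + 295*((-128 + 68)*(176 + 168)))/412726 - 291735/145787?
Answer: -504021216035/30085042681 ≈ -16.753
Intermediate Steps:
(220 + 295*((-128 + 68)*(176 + 168)))/412726 - 291735/145787 = (220 + 295*(-60*344))*(1/412726) - 291735*1/145787 = (220 + 295*(-20640))*(1/412726) - 291735/145787 = (220 - 6088800)*(1/412726) - 291735/145787 = -6088580*1/412726 - 291735/145787 = -3044290/206363 - 291735/145787 = -504021216035/30085042681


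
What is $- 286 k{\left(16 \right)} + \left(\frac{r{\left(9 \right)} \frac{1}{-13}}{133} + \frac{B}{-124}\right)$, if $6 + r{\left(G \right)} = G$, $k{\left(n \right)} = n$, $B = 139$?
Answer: $- \frac{981316799}{214396} \approx -4577.1$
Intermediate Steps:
$r{\left(G \right)} = -6 + G$
$- 286 k{\left(16 \right)} + \left(\frac{r{\left(9 \right)} \frac{1}{-13}}{133} + \frac{B}{-124}\right) = \left(-286\right) 16 + \left(\frac{\left(-6 + 9\right) \frac{1}{-13}}{133} + \frac{139}{-124}\right) = -4576 + \left(3 \left(- \frac{1}{13}\right) \frac{1}{133} + 139 \left(- \frac{1}{124}\right)\right) = -4576 - \frac{240703}{214396} = - \frac{981316799}{214396}$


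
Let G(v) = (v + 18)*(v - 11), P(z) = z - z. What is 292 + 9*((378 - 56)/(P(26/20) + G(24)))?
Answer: 3865/13 ≈ 297.31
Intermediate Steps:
P(z) = 0
G(v) = (-11 + v)*(18 + v) (G(v) = (18 + v)*(-11 + v) = (-11 + v)*(18 + v))
292 + 9*((378 - 56)/(P(26/20) + G(24))) = 292 + 9*((378 - 56)/(0 + (-198 + 24**2 + 7*24))) = 292 + 9*(322/(0 + (-198 + 576 + 168))) = 292 + 9*(322/(0 + 546)) = 292 + 9*(322/546) = 292 + 9*(322*(1/546)) = 292 + 9*(23/39) = 292 + 69/13 = 3865/13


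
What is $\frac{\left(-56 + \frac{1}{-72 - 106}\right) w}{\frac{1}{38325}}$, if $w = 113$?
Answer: $- \frac{43172997525}{178} \approx -2.4254 \cdot 10^{8}$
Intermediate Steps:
$\frac{\left(-56 + \frac{1}{-72 - 106}\right) w}{\frac{1}{38325}} = \frac{\left(-56 + \frac{1}{-72 - 106}\right) 113}{\frac{1}{38325}} = \left(-56 + \frac{1}{-178}\right) 113 \frac{1}{\frac{1}{38325}} = \left(-56 - \frac{1}{178}\right) 113 \cdot 38325 = \left(- \frac{9969}{178}\right) 113 \cdot 38325 = \left(- \frac{1126497}{178}\right) 38325 = - \frac{43172997525}{178}$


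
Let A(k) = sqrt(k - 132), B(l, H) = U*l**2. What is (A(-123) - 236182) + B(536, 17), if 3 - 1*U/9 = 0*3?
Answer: 7520810 + I*sqrt(255) ≈ 7.5208e+6 + 15.969*I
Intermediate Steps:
U = 27 (U = 27 - 0*3 = 27 - 9*0 = 27 + 0 = 27)
B(l, H) = 27*l**2
A(k) = sqrt(-132 + k)
(A(-123) - 236182) + B(536, 17) = (sqrt(-132 - 123) - 236182) + 27*536**2 = (sqrt(-255) - 236182) + 27*287296 = (I*sqrt(255) - 236182) + 7756992 = (-236182 + I*sqrt(255)) + 7756992 = 7520810 + I*sqrt(255)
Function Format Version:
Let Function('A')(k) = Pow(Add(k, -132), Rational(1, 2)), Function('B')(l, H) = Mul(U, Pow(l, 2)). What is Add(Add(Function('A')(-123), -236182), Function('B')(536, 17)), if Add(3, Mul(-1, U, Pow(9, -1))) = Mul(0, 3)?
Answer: Add(7520810, Mul(I, Pow(255, Rational(1, 2)))) ≈ Add(7.5208e+6, Mul(15.969, I))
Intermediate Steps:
U = 27 (U = Add(27, Mul(-9, Mul(0, 3))) = Add(27, Mul(-9, 0)) = Add(27, 0) = 27)
Function('B')(l, H) = Mul(27, Pow(l, 2))
Function('A')(k) = Pow(Add(-132, k), Rational(1, 2))
Add(Add(Function('A')(-123), -236182), Function('B')(536, 17)) = Add(Add(Pow(Add(-132, -123), Rational(1, 2)), -236182), Mul(27, Pow(536, 2))) = Add(Add(Pow(-255, Rational(1, 2)), -236182), Mul(27, 287296)) = Add(Add(Mul(I, Pow(255, Rational(1, 2))), -236182), 7756992) = Add(Add(-236182, Mul(I, Pow(255, Rational(1, 2)))), 7756992) = Add(7520810, Mul(I, Pow(255, Rational(1, 2))))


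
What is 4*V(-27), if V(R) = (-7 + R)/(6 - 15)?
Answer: 136/9 ≈ 15.111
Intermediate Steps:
V(R) = 7/9 - R/9 (V(R) = (-7 + R)/(-9) = (-7 + R)*(-1/9) = 7/9 - R/9)
4*V(-27) = 4*(7/9 - 1/9*(-27)) = 4*(7/9 + 3) = 4*(34/9) = 136/9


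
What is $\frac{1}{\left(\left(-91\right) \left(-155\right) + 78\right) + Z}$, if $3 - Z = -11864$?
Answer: $\frac{1}{26050} \approx 3.8388 \cdot 10^{-5}$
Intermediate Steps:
$Z = 11867$ ($Z = 3 - -11864 = 3 + 11864 = 11867$)
$\frac{1}{\left(\left(-91\right) \left(-155\right) + 78\right) + Z} = \frac{1}{\left(\left(-91\right) \left(-155\right) + 78\right) + 11867} = \frac{1}{\left(14105 + 78\right) + 11867} = \frac{1}{14183 + 11867} = \frac{1}{26050}$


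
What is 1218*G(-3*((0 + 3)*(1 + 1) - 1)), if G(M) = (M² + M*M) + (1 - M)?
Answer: 567588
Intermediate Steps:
G(M) = 1 - M + 2*M² (G(M) = (M² + M²) + (1 - M) = 2*M² + (1 - M) = 1 - M + 2*M²)
1218*G(-3*((0 + 3)*(1 + 1) - 1)) = 1218*(1 - (-3)*((0 + 3)*(1 + 1) - 1) + 2*(-3*((0 + 3)*(1 + 1) - 1))²) = 1218*(1 - (-3)*(3*2 - 1) + 2*(-3*(3*2 - 1))²) = 1218*(1 - (-3)*(6 - 1) + 2*(-3*(6 - 1))²) = 1218*(1 - (-3)*5 + 2*(-3*5)²) = 1218*(1 - 1*(-15) + 2*(-15)²) = 1218*(1 + 15 + 2*225) = 1218*(1 + 15 + 450) = 1218*466 = 567588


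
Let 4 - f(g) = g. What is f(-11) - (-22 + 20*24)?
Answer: -443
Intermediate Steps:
f(g) = 4 - g
f(-11) - (-22 + 20*24) = (4 - 1*(-11)) - (-22 + 20*24) = (4 + 11) - (-22 + 480) = 15 - 1*458 = 15 - 458 = -443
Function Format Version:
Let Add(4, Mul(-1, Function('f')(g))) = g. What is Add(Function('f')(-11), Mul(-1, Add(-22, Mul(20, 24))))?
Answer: -443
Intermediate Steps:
Function('f')(g) = Add(4, Mul(-1, g))
Add(Function('f')(-11), Mul(-1, Add(-22, Mul(20, 24)))) = Add(Add(4, Mul(-1, -11)), Mul(-1, Add(-22, Mul(20, 24)))) = Add(Add(4, 11), Mul(-1, Add(-22, 480))) = Add(15, Mul(-1, 458)) = Add(15, -458) = -443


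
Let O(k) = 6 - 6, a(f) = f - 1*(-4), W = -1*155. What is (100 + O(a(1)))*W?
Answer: -15500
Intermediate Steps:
W = -155
a(f) = 4 + f (a(f) = f + 4 = 4 + f)
O(k) = 0
(100 + O(a(1)))*W = (100 + 0)*(-155) = 100*(-155) = -15500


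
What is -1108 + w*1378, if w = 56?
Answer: 76060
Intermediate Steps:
-1108 + w*1378 = -1108 + 56*1378 = -1108 + 77168 = 76060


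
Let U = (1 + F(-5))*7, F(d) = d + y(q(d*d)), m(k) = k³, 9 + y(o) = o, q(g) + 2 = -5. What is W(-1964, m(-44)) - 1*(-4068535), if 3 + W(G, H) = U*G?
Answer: 4343492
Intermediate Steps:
q(g) = -7 (q(g) = -2 - 5 = -7)
y(o) = -9 + o
F(d) = -16 + d (F(d) = d + (-9 - 7) = d - 16 = -16 + d)
U = -140 (U = (1 + (-16 - 5))*7 = (1 - 21)*7 = -20*7 = -140)
W(G, H) = -3 - 140*G
W(-1964, m(-44)) - 1*(-4068535) = (-3 - 140*(-1964)) - 1*(-4068535) = (-3 + 274960) + 4068535 = 274957 + 4068535 = 4343492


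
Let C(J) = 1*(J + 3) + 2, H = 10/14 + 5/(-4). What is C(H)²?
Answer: 15625/784 ≈ 19.930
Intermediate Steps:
H = -15/28 (H = 10*(1/14) + 5*(-¼) = 5/7 - 5/4 = -15/28 ≈ -0.53571)
C(J) = 5 + J (C(J) = 1*(3 + J) + 2 = (3 + J) + 2 = 5 + J)
C(H)² = (5 - 15/28)² = (125/28)² = 15625/784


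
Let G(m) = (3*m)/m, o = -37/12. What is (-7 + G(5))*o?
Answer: 37/3 ≈ 12.333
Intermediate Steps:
o = -37/12 (o = -37*1/12 = -37/12 ≈ -3.0833)
G(m) = 3
(-7 + G(5))*o = (-7 + 3)*(-37/12) = -4*(-37/12) = 37/3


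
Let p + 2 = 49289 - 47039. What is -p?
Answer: -2248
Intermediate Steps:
p = 2248 (p = -2 + (49289 - 47039) = -2 + 2250 = 2248)
-p = -1*2248 = -2248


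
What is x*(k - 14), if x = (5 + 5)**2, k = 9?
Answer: -500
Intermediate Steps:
x = 100 (x = 10**2 = 100)
x*(k - 14) = 100*(9 - 14) = 100*(-5) = -500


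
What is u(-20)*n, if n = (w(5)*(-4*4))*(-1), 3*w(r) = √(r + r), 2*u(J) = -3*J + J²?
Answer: 3680*√10/3 ≈ 3879.1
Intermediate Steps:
u(J) = J²/2 - 3*J/2 (u(J) = (-3*J + J²)/2 = (J² - 3*J)/2 = J²/2 - 3*J/2)
w(r) = √2*√r/3 (w(r) = √(r + r)/3 = √(2*r)/3 = (√2*√r)/3 = √2*√r/3)
n = 16*√10/3 (n = ((√2*√5/3)*(-4*4))*(-1) = ((√10/3)*(-16))*(-1) = -16*√10/3*(-1) = 16*√10/3 ≈ 16.865)
u(-20)*n = ((½)*(-20)*(-3 - 20))*(16*√10/3) = ((½)*(-20)*(-23))*(16*√10/3) = 230*(16*√10/3) = 3680*√10/3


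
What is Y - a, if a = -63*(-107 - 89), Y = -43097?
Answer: -55445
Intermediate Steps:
a = 12348 (a = -63*(-196) = 12348)
Y - a = -43097 - 1*12348 = -43097 - 12348 = -55445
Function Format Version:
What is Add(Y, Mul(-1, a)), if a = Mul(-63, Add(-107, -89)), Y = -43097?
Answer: -55445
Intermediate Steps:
a = 12348 (a = Mul(-63, -196) = 12348)
Add(Y, Mul(-1, a)) = Add(-43097, Mul(-1, 12348)) = Add(-43097, -12348) = -55445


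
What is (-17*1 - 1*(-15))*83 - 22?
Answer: -188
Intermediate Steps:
(-17*1 - 1*(-15))*83 - 22 = (-17 + 15)*83 - 22 = -2*83 - 22 = -166 - 22 = -188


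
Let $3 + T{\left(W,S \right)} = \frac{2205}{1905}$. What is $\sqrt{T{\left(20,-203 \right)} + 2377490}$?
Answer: $\frac{2 \sqrt{9586626623}}{127} \approx 1541.9$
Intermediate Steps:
$T{\left(W,S \right)} = - \frac{234}{127}$ ($T{\left(W,S \right)} = -3 + \frac{2205}{1905} = -3 + 2205 \cdot \frac{1}{1905} = -3 + \frac{147}{127} = - \frac{234}{127}$)
$\sqrt{T{\left(20,-203 \right)} + 2377490} = \sqrt{- \frac{234}{127} + 2377490} = \sqrt{\frac{301940996}{127}} = \frac{2 \sqrt{9586626623}}{127}$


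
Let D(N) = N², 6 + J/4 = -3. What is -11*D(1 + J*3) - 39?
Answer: -125978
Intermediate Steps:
J = -36 (J = -24 + 4*(-3) = -24 - 12 = -36)
-11*D(1 + J*3) - 39 = -11*(1 - 36*3)² - 39 = -11*(1 - 108)² - 39 = -11*(-107)² - 39 = -11*11449 - 39 = -125939 - 39 = -125978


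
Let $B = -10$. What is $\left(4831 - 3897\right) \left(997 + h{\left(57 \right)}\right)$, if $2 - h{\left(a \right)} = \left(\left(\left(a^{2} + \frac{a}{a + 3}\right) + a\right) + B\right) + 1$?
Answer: $- \frac{21472193}{10} \approx -2.1472 \cdot 10^{6}$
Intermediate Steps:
$h{\left(a \right)} = 11 - a - a^{2} - \frac{a}{3 + a}$ ($h{\left(a \right)} = 2 - \left(\left(\left(\left(a^{2} + \frac{a}{a + 3}\right) + a\right) - 10\right) + 1\right) = 2 - \left(\left(\left(\left(a^{2} + \frac{a}{3 + a}\right) + a\right) - 10\right) + 1\right) = 2 - \left(\left(\left(a + a^{2} + \frac{a}{3 + a}\right) - 10\right) + 1\right) = 2 - \left(\left(-10 + a + a^{2} + \frac{a}{3 + a}\right) + 1\right) = 2 - \left(-9 + a + a^{2} + \frac{a}{3 + a}\right) = 11 - a - a^{2} - \frac{a}{3 + a}$)
$\left(4831 - 3897\right) \left(997 + h{\left(57 \right)}\right) = \left(4831 - 3897\right) \left(997 + \frac{33 - 57^{3} - 4 \cdot 57^{2} + 7 \cdot 57}{3 + 57}\right) = 934 \left(997 + \frac{33 - 185193 - 12996 + 399}{60}\right) = 934 \left(997 + \frac{1}{60} \left(-197757\right)\right) = 934 \left(997 - \frac{65919}{20}\right) = 934 \left(- \frac{45979}{20}\right) = - \frac{21472193}{10}$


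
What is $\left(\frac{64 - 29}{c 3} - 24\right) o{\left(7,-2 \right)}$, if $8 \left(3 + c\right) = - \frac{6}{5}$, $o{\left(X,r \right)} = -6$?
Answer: $\frac{1496}{9} \approx 166.22$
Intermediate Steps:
$c = - \frac{63}{20}$ ($c = -3 + \frac{\left(-6\right) \frac{1}{5}}{8} = -3 + \frac{1}{8} \left(- \frac{6}{5}\right) = -3 - \frac{3}{20} = - \frac{63}{20} \approx -3.15$)
$\left(\frac{64 - 29}{c 3} - 24\right) o{\left(7,-2 \right)} = \left(\frac{64 - 29}{\left(- \frac{63}{20}\right) 3} - 24\right) \left(-6\right) = \left(\frac{35}{- \frac{189}{20}} - 24\right) \left(-6\right) = \left(35 \left(- \frac{20}{189}\right) - 24\right) \left(-6\right) = \left(- \frac{100}{27} - 24\right) \left(-6\right) = \left(- \frac{748}{27}\right) \left(-6\right) = \frac{1496}{9}$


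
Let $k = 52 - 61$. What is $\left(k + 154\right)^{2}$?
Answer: $21025$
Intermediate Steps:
$k = -9$
$\left(k + 154\right)^{2} = \left(-9 + 154\right)^{2} = 145^{2} = 21025$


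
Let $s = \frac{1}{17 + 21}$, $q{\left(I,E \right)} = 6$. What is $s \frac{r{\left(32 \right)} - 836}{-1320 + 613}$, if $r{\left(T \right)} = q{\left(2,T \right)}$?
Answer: $\frac{415}{13433} \approx 0.030894$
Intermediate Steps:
$r{\left(T \right)} = 6$
$s = \frac{1}{38} \approx 0.026316$
$s \frac{r{\left(32 \right)} - 836}{-1320 + 613} = \frac{\left(6 - 836\right) \frac{1}{-1320 + 613}}{38} = \frac{\left(-830\right) \frac{1}{-707}}{38} = \frac{\left(-830\right) \left(- \frac{1}{707}\right)}{38} = \frac{1}{38} \cdot \frac{830}{707} = \frac{415}{13433}$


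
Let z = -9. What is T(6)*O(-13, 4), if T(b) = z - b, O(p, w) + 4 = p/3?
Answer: 125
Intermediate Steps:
O(p, w) = -4 + p/3
T(b) = -9 - b
T(6)*O(-13, 4) = (-9 - 1*6)*(-4 + (⅓)*(-13)) = (-9 - 6)*(-4 - 13/3) = -15*(-25/3) = 125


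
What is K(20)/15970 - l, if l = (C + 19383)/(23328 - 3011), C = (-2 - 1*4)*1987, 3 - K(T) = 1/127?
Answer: -1512460513/4120673623 ≈ -0.36704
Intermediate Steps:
K(T) = 380/127 (K(T) = 3 - 1/127 = 380/127)
C = -11922 (C = (-2 - 4)*1987 = -6*1987 = -11922)
l = 7461/20317 (l = (-11922 + 19383)/(23328 - 3011) = 7461/20317 ≈ 0.36723)
K(20)/15970 - l = (380/127)/15970 - 1*7461/20317 = (380/127)*(1/15970) - 7461/20317 = 38/202819 - 7461/20317 = -1512460513/4120673623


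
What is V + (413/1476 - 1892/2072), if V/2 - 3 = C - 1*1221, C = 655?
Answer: -430693891/382284 ≈ -1126.6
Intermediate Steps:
V = -1126 (V = 6 + 2*(655 - 1*1221) = 6 + 2*(655 - 1221) = 6 + 2*(-566) = 6 - 1132 = -1126)
V + (413/1476 - 1892/2072) = -1126 + (413/1476 - 1892/2072) = -1126 + (413*(1/1476) - 1892*1/2072) = -1126 + (413/1476 - 473/518) = -1126 - 242107/382284 = -430693891/382284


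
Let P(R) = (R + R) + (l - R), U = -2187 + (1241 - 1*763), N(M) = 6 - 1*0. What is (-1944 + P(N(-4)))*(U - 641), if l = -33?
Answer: 4631850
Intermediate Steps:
N(M) = 6 (N(M) = 6 + 0 = 6)
U = -1709 (U = -2187 + (1241 - 763) = -2187 + 478 = -1709)
P(R) = -33 + R (P(R) = (R + R) + (-33 - R) = 2*R + (-33 - R) = -33 + R)
(-1944 + P(N(-4)))*(U - 641) = (-1944 + (-33 + 6))*(-1709 - 641) = (-1944 - 27)*(-2350) = -1971*(-2350) = 4631850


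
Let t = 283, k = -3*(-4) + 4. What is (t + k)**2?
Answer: 89401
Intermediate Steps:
k = 16 (k = 12 + 4 = 16)
(t + k)**2 = (283 + 16)**2 = 299**2 = 89401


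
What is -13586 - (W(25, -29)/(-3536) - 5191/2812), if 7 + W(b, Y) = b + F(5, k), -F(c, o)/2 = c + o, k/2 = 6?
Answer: -8441902473/621452 ≈ -13584.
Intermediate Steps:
k = 12 (k = 2*6 = 12)
F(c, o) = -2*c - 2*o (F(c, o) = -2*(c + o) = -2*c - 2*o)
W(b, Y) = -41 + b (W(b, Y) = -7 + (b + (-2*5 - 2*12)) = -7 + (b + (-10 - 24)) = -7 + (b - 34) = -7 + (-34 + b) = -41 + b)
-13586 - (W(25, -29)/(-3536) - 5191/2812) = -13586 - ((-41 + 25)/(-3536) - 5191/2812) = -13586 - (-16*(-1/3536) - 5191*1/2812) = -13586 - (1/221 - 5191/2812) = -13586 - 1*(-1144399/621452) = -13586 + 1144399/621452 = -8441902473/621452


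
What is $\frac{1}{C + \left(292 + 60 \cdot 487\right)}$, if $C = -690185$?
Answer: $- \frac{1}{660673} \approx -1.5136 \cdot 10^{-6}$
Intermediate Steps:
$\frac{1}{C + \left(292 + 60 \cdot 487\right)} = \frac{1}{-690185 + \left(292 + 60 \cdot 487\right)} = \frac{1}{-690185 + \left(292 + 29220\right)} = \frac{1}{-690185 + 29512} = \frac{1}{-660673} = - \frac{1}{660673}$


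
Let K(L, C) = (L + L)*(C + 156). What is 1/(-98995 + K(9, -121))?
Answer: -1/98365 ≈ -1.0166e-5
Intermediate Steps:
K(L, C) = 2*L*(156 + C) (K(L, C) = (2*L)*(156 + C) = 2*L*(156 + C))
1/(-98995 + K(9, -121)) = 1/(-98995 + 2*9*(156 - 121)) = 1/(-98995 + 2*9*35) = 1/(-98995 + 630) = 1/(-98365) = -1/98365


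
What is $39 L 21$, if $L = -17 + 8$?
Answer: $-7371$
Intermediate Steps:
$L = -9$
$39 L 21 = 39 \left(-9\right) 21 = \left(-351\right) 21 = -7371$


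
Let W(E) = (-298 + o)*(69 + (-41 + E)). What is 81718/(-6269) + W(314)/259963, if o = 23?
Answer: -1984841444/148155277 ≈ -13.397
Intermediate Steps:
W(E) = -7700 - 275*E (W(E) = (-298 + 23)*(69 + (-41 + E)) = -275*(28 + E) = -7700 - 275*E)
81718/(-6269) + W(314)/259963 = 81718/(-6269) + (-7700 - 275*314)/259963 = 81718*(-1/6269) + (-7700 - 86350)*(1/259963) = -81718/6269 - 94050*1/259963 = -81718/6269 - 8550/23633 = -1984841444/148155277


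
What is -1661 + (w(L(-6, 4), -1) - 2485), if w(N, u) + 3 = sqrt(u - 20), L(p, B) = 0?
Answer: -4149 + I*sqrt(21) ≈ -4149.0 + 4.5826*I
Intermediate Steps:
w(N, u) = -3 + sqrt(-20 + u) (w(N, u) = -3 + sqrt(u - 20) = -3 + sqrt(-20 + u))
-1661 + (w(L(-6, 4), -1) - 2485) = -1661 + ((-3 + sqrt(-20 - 1)) - 2485) = -1661 + ((-3 + sqrt(-21)) - 2485) = -1661 + ((-3 + I*sqrt(21)) - 2485) = -1661 + (-2488 + I*sqrt(21)) = -4149 + I*sqrt(21)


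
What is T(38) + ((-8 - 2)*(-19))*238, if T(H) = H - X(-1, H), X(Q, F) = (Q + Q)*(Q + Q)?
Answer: 45254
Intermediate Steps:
X(Q, F) = 4*Q**2 (X(Q, F) = (2*Q)*(2*Q) = 4*Q**2)
T(H) = -4 + H (T(H) = H - 4*(-1)**2 = H - 4 = -4 + H)
T(38) + ((-8 - 2)*(-19))*238 = (-4 + 38) + ((-8 - 2)*(-19))*238 = 34 - 10*(-19)*238 = 34 + 190*238 = 34 + 45220 = 45254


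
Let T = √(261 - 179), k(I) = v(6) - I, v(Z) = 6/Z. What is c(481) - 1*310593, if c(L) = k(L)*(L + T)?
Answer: -541473 - 480*√82 ≈ -5.4582e+5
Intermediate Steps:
k(I) = 1 - I (k(I) = 6/6 - I = 6*(⅙) - I = 1 - I)
T = √82 ≈ 9.0554
c(L) = (1 - L)*(L + √82)
c(481) - 1*310593 = -(-1 + 481)*(481 + √82) - 1*310593 = -1*480*(481 + √82) - 310593 = (-230880 - 480*√82) - 310593 = -541473 - 480*√82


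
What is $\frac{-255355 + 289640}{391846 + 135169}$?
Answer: $\frac{6857}{105403} \approx 0.065055$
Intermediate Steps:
$\frac{-255355 + 289640}{391846 + 135169} = \frac{34285}{527015} = 34285 \cdot \frac{1}{527015} = \frac{6857}{105403}$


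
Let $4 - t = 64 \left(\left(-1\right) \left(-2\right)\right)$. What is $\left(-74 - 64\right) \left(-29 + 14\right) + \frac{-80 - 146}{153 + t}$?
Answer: $\frac{59804}{29} \approx 2062.2$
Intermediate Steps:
$t = -124$ ($t = 4 - 64 \left(\left(-1\right) \left(-2\right)\right) = 4 - 64 \cdot 2 = 4 - 128 = -124$)
$\left(-74 - 64\right) \left(-29 + 14\right) + \frac{-80 - 146}{153 + t} = \left(-74 - 64\right) \left(-29 + 14\right) + \frac{-80 - 146}{153 - 124} = \left(-138\right) \left(-15\right) - \frac{226}{29} = 2070 - \frac{226}{29} = \frac{59804}{29}$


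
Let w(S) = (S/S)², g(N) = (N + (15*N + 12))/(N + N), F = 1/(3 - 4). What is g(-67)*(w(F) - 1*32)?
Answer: -16430/67 ≈ -245.22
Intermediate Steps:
F = -1 (F = 1/(-1) = -1)
g(N) = (12 + 16*N)/(2*N) (g(N) = (N + (12 + 15*N))/((2*N)) = (12 + 16*N)*(1/(2*N)) = (12 + 16*N)/(2*N))
w(S) = 1 (w(S) = 1² = 1)
g(-67)*(w(F) - 1*32) = (8 + 6/(-67))*(1 - 1*32) = (8 + 6*(-1/67))*(1 - 32) = (8 - 6/67)*(-31) = (530/67)*(-31) = -16430/67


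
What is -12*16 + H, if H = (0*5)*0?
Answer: -192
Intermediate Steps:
H = 0 (H = 0*0 = 0)
-12*16 + H = -12*16 + 0 = -192 + 0 = -192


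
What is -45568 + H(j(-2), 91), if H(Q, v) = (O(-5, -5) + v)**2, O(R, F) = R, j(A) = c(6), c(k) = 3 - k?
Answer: -38172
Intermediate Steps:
j(A) = -3 (j(A) = 3 - 1*6 = 3 - 6 = -3)
H(Q, v) = (-5 + v)**2
-45568 + H(j(-2), 91) = -45568 + (-5 + 91)**2 = -45568 + 86**2 = -45568 + 7396 = -38172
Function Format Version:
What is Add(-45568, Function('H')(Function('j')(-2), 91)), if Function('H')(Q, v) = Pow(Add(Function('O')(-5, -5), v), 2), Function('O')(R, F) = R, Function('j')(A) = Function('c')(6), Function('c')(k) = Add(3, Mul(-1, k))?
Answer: -38172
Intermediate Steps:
Function('j')(A) = -3 (Function('j')(A) = Add(3, Mul(-1, 6)) = Add(3, -6) = -3)
Function('H')(Q, v) = Pow(Add(-5, v), 2)
Add(-45568, Function('H')(Function('j')(-2), 91)) = Add(-45568, Pow(Add(-5, 91), 2)) = Add(-45568, Pow(86, 2)) = Add(-45568, 7396) = -38172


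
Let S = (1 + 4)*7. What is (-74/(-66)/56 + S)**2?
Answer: 4188290089/3415104 ≈ 1226.4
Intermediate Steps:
S = 35 (S = 5*7 = 35)
(-74/(-66)/56 + S)**2 = (-74/(-66)/56 + 35)**2 = (-74*(-1/66)*(1/56) + 35)**2 = ((37/33)*(1/56) + 35)**2 = (37/1848 + 35)**2 = (64717/1848)**2 = 4188290089/3415104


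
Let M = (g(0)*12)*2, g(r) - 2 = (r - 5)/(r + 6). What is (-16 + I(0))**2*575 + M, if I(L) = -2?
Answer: 186328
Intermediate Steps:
g(r) = 2 + (-5 + r)/(6 + r) (g(r) = 2 + (r - 5)/(r + 6) = 2 + (-5 + r)/(6 + r))
M = 28 (M = (((7 + 3*0)/(6 + 0))*12)*2 = (((7 + 0)/6)*12)*2 = (((1/6)*7)*12)*2 = ((7/6)*12)*2 = 14*2 = 28)
(-16 + I(0))**2*575 + M = (-16 - 2)**2*575 + 28 = (-18)**2*575 + 28 = 324*575 + 28 = 186300 + 28 = 186328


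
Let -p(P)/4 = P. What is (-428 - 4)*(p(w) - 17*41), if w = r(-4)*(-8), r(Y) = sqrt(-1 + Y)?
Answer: 301104 - 13824*I*sqrt(5) ≈ 3.011e+5 - 30911.0*I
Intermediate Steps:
w = -8*I*sqrt(5) (w = sqrt(-1 - 4)*(-8) = sqrt(-5)*(-8) = (I*sqrt(5))*(-8) = -8*I*sqrt(5) ≈ -17.889*I)
p(P) = -4*P
(-428 - 4)*(p(w) - 17*41) = (-428 - 4)*(-(-32)*I*sqrt(5) - 17*41) = -432*(32*I*sqrt(5) - 697) = -432*(-697 + 32*I*sqrt(5)) = 301104 - 13824*I*sqrt(5)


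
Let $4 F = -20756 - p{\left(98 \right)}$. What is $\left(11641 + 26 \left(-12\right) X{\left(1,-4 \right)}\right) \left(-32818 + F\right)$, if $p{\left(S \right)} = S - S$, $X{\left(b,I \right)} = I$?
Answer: $-489872223$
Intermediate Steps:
$p{\left(S \right)} = 0$
$F = -5189$ ($F = \frac{-20756 - 0}{4} = \frac{-20756 + 0}{4} = \frac{1}{4} \left(-20756\right) = -5189$)
$\left(11641 + 26 \left(-12\right) X{\left(1,-4 \right)}\right) \left(-32818 + F\right) = \left(11641 + 26 \left(-12\right) \left(-4\right)\right) \left(-32818 - 5189\right) = \left(11641 - -1248\right) \left(-38007\right) = \left(11641 + 1248\right) \left(-38007\right) = 12889 \left(-38007\right) = -489872223$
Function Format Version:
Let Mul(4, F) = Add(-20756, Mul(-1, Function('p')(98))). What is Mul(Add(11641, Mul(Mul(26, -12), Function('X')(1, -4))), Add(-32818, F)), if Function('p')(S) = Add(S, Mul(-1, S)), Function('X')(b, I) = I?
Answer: -489872223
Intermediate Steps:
Function('p')(S) = 0
F = -5189 (F = Mul(Rational(1, 4), Add(-20756, Mul(-1, 0))) = Mul(Rational(1, 4), Add(-20756, 0)) = Mul(Rational(1, 4), -20756) = -5189)
Mul(Add(11641, Mul(Mul(26, -12), Function('X')(1, -4))), Add(-32818, F)) = Mul(Add(11641, Mul(Mul(26, -12), -4)), Add(-32818, -5189)) = Mul(Add(11641, Mul(-312, -4)), -38007) = Mul(Add(11641, 1248), -38007) = Mul(12889, -38007) = -489872223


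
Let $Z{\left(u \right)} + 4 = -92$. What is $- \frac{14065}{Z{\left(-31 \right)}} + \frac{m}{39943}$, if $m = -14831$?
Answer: $\frac{560374519}{3834528} \approx 146.14$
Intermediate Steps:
$Z{\left(u \right)} = -96$ ($Z{\left(u \right)} = -4 - 92 = -96$)
$- \frac{14065}{Z{\left(-31 \right)}} + \frac{m}{39943} = - \frac{14065}{-96} - \frac{14831}{39943} = \left(-14065\right) \left(- \frac{1}{96}\right) - \frac{14831}{39943} = \frac{14065}{96} - \frac{14831}{39943} = \frac{560374519}{3834528}$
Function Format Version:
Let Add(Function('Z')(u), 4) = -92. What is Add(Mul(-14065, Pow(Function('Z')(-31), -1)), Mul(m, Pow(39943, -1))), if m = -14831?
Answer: Rational(560374519, 3834528) ≈ 146.14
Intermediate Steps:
Function('Z')(u) = -96 (Function('Z')(u) = Add(-4, -92) = -96)
Add(Mul(-14065, Pow(Function('Z')(-31), -1)), Mul(m, Pow(39943, -1))) = Add(Mul(-14065, Pow(-96, -1)), Mul(-14831, Pow(39943, -1))) = Add(Mul(-14065, Rational(-1, 96)), Mul(-14831, Rational(1, 39943))) = Add(Rational(14065, 96), Rational(-14831, 39943)) = Rational(560374519, 3834528)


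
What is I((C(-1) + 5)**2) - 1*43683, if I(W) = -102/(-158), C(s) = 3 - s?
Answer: -3450906/79 ≈ -43682.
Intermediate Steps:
I(W) = 51/79 (I(W) = -102*(-1/158) = 51/79)
I((C(-1) + 5)**2) - 1*43683 = 51/79 - 1*43683 = 51/79 - 43683 = -3450906/79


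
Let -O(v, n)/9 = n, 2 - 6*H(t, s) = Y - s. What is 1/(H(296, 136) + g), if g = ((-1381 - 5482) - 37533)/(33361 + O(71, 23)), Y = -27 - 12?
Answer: 3014/84877 ≈ 0.035510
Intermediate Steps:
Y = -39
H(t, s) = 41/6 + s/6 (H(t, s) = ⅓ - (-39 - s)/6 = ⅓ + (13/2 + s/6) = 41/6 + s/6)
O(v, n) = -9*n
g = -2018/1507 (g = ((-1381 - 5482) - 37533)/(33361 - 9*23) = (-6863 - 37533)/(33361 - 207) = -44396/33154 = -44396*1/33154 = -2018/1507 ≈ -1.3391)
1/(H(296, 136) + g) = 1/((41/6 + (⅙)*136) - 2018/1507) = 1/((41/6 + 68/3) - 2018/1507) = 1/(59/2 - 2018/1507) = 1/(84877/3014) = 3014/84877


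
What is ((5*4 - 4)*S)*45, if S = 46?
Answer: 33120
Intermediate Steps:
((5*4 - 4)*S)*45 = ((5*4 - 4)*46)*45 = ((20 - 4)*46)*45 = (16*46)*45 = 736*45 = 33120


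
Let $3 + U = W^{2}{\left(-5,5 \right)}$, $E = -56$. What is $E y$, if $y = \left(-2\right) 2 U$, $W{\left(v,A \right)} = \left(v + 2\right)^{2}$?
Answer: $17472$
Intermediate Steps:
$W{\left(v,A \right)} = \left(2 + v\right)^{2}$
$U = 78$ ($U = -3 + \left(\left(2 - 5\right)^{2}\right)^{2} = -3 + \left(\left(-3\right)^{2}\right)^{2} = -3 + 9^{2} = -3 + 81 = 78$)
$y = -312$ ($y = \left(-2\right) 2 \cdot 78 = \left(-4\right) 78 = -312$)
$E y = \left(-56\right) \left(-312\right) = 17472$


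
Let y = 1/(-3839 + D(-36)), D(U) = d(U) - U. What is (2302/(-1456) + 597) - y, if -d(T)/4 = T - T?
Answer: 1648468123/2768584 ≈ 595.42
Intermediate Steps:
d(T) = 0 (d(T) = -4*(T - T) = -4*0 = 0)
D(U) = -U (D(U) = 0 - U = -U)
y = -1/3803 (y = 1/(-3839 - 1*(-36)) = 1/(-3839 + 36) = 1/(-3803) = -1/3803 ≈ -0.00026295)
(2302/(-1456) + 597) - y = (2302/(-1456) + 597) - 1*(-1/3803) = (2302*(-1/1456) + 597) + 1/3803 = (-1151/728 + 597) + 1/3803 = 433465/728 + 1/3803 = 1648468123/2768584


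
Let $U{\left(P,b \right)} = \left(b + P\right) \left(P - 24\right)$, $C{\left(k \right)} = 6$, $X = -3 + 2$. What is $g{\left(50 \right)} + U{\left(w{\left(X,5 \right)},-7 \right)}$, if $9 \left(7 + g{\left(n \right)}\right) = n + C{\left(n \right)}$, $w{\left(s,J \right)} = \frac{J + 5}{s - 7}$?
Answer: $\frac{29885}{144} \approx 207.53$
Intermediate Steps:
$X = -1$
$w{\left(s,J \right)} = \frac{5 + J}{-7 + s}$
$U{\left(P,b \right)} = \left(-24 + P\right) \left(P + b\right)$ ($U{\left(P,b \right)} = \left(P + b\right) \left(-24 + P\right) = \left(-24 + P\right) \left(P + b\right)$)
$g{\left(n \right)} = - \frac{19}{3} + \frac{n}{9}$ ($g{\left(n \right)} = -7 + \frac{n + 6}{9} = -7 + \frac{6 + n}{9} = -7 + \left(\frac{2}{3} + \frac{n}{9}\right) = - \frac{19}{3} + \frac{n}{9}$)
$g{\left(50 \right)} + U{\left(w{\left(X,5 \right)},-7 \right)} = \left(- \frac{19}{3} + \frac{1}{9} \cdot 50\right) + \left(\left(\frac{5 + 5}{-7 - 1}\right)^{2} - 24 \frac{5 + 5}{-7 - 1} - -168 + \frac{5 + 5}{-7 - 1} \left(-7\right)\right) = \left(- \frac{19}{3} + \frac{50}{9}\right) + \left(\left(\frac{1}{-8} \cdot 10\right)^{2} - 24 \frac{1}{-8} \cdot 10 + 168 + \frac{1}{-8} \cdot 10 \left(-7\right)\right) = - \frac{7}{9} + \left(\left(\left(- \frac{1}{8}\right) 10\right)^{2} - 24 \left(\left(- \frac{1}{8}\right) 10\right) + 168 + \left(- \frac{1}{8}\right) 10 \left(-7\right)\right) = - \frac{7}{9} + \left(\left(- \frac{5}{4}\right)^{2} - -30 + 168 - - \frac{35}{4}\right) = - \frac{7}{9} + \left(\frac{25}{16} + 30 + 168 + \frac{35}{4}\right) = - \frac{7}{9} + \frac{3333}{16} = \frac{29885}{144}$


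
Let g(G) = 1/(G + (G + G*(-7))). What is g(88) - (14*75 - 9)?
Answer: -458041/440 ≈ -1041.0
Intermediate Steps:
g(G) = -1/(5*G) (g(G) = 1/(G + (G - 7*G)) = 1/(G - 6*G) = 1/(-5*G) = -1/(5*G))
g(88) - (14*75 - 9) = -⅕/88 - (14*75 - 9) = -⅕*1/88 - (1050 - 9) = -1/440 - 1*1041 = -1/440 - 1041 = -458041/440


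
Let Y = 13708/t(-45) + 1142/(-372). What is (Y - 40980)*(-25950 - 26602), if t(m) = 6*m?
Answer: 9024577413068/4185 ≈ 2.1564e+9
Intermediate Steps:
Y = -450643/8370 (Y = 13708/((6*(-45))) + 1142/(-372) = 13708/(-270) + 1142*(-1/372) = 13708*(-1/270) - 571/186 = -6854/135 - 571/186 = -450643/8370 ≈ -53.840)
(Y - 40980)*(-25950 - 26602) = (-450643/8370 - 40980)*(-25950 - 26602) = -343453243/8370*(-52552) = 9024577413068/4185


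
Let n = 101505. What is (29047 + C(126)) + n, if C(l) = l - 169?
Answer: 130509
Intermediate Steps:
C(l) = -169 + l
(29047 + C(126)) + n = (29047 + (-169 + 126)) + 101505 = (29047 - 43) + 101505 = 29004 + 101505 = 130509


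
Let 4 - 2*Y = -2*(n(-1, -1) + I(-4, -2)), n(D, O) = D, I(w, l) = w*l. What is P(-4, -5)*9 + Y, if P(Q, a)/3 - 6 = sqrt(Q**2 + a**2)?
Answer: 171 + 27*sqrt(41) ≈ 343.88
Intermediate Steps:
I(w, l) = l*w
Y = 9 (Y = 2 - (-1)*(-1 - 2*(-4)) = 2 - (-1)*(-1 + 8) = 2 - (-1)*7 = 2 - 1/2*(-14) = 2 + 7 = 9)
P(Q, a) = 18 + 3*sqrt(Q**2 + a**2)
P(-4, -5)*9 + Y = (18 + 3*sqrt((-4)**2 + (-5)**2))*9 + 9 = (18 + 3*sqrt(16 + 25))*9 + 9 = (18 + 3*sqrt(41))*9 + 9 = (162 + 27*sqrt(41)) + 9 = 171 + 27*sqrt(41)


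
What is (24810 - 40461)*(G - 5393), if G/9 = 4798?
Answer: -591435639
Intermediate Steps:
G = 43182 (G = 9*4798 = 43182)
(24810 - 40461)*(G - 5393) = (24810 - 40461)*(43182 - 5393) = -15651*37789 = -591435639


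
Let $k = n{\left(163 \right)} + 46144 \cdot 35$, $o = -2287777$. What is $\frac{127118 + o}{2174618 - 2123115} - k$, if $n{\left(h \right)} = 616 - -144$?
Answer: $- \frac{83220708059}{51503} \approx -1.6158 \cdot 10^{6}$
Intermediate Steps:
$n{\left(h \right)} = 760$ ($n{\left(h \right)} = 616 + 144 = 760$)
$k = 1615800$ ($k = 760 + 46144 \cdot 35 = 760 + 1615040 = 1615800$)
$\frac{127118 + o}{2174618 - 2123115} - k = \frac{127118 - 2287777}{2174618 - 2123115} - 1615800 = - \frac{2160659}{51503} - 1615800 = - \frac{83220708059}{51503}$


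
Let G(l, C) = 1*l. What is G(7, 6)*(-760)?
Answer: -5320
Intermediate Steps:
G(l, C) = l
G(7, 6)*(-760) = 7*(-760) = -5320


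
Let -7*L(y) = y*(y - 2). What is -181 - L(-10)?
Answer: -1147/7 ≈ -163.86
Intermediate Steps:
L(y) = -y*(-2 + y)/7 (L(y) = -y*(y - 2)/7 = -y*(-2 + y)/7)
-181 - L(-10) = -181 - (-10)*(2 - 1*(-10))/7 = -181 - (-10)*(2 + 10)/7 = -181 - (-10)*12/7 = -181 - 1*(-120/7) = -181 + 120/7 = -1147/7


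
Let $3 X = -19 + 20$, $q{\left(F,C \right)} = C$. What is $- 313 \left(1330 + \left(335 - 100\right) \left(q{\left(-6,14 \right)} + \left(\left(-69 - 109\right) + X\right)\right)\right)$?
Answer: $\frac{34866635}{3} \approx 1.1622 \cdot 10^{7}$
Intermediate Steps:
$X = \frac{1}{3}$ ($X = \frac{-19 + 20}{3} = \frac{1}{3} \cdot 1 = \frac{1}{3} \approx 0.33333$)
$- 313 \left(1330 + \left(335 - 100\right) \left(q{\left(-6,14 \right)} + \left(\left(-69 - 109\right) + X\right)\right)\right) = - 313 \left(1330 + \left(335 - 100\right) \left(14 + \left(\left(-69 - 109\right) + \frac{1}{3}\right)\right)\right) = - 313 \left(1330 + 235 \left(14 + \left(-178 + \frac{1}{3}\right)\right)\right) = - 313 \left(1330 + 235 \left(14 - \frac{533}{3}\right)\right) = - 313 \left(1330 + 235 \left(- \frac{491}{3}\right)\right) = - 313 \left(1330 - \frac{115385}{3}\right) = \left(-313\right) \left(- \frac{111395}{3}\right) = \frac{34866635}{3}$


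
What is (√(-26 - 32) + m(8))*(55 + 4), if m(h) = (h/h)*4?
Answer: 236 + 59*I*√58 ≈ 236.0 + 449.33*I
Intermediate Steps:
m(h) = 4 (m(h) = 1*4 = 4)
(√(-26 - 32) + m(8))*(55 + 4) = (√(-26 - 32) + 4)*(55 + 4) = (√(-58) + 4)*59 = (I*√58 + 4)*59 = (4 + I*√58)*59 = 236 + 59*I*√58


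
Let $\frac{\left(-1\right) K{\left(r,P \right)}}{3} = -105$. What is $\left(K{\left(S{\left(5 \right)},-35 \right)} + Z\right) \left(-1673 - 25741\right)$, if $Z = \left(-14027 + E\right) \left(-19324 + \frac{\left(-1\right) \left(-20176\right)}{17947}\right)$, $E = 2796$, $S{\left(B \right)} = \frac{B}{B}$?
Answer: $- \frac{106771437866746638}{17947} \approx -5.9493 \cdot 10^{12}$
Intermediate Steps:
$S{\left(B \right)} = 1$
$K{\left(r,P \right)} = 315$ ($K{\left(r,P \right)} = \left(-3\right) \left(-105\right) = 315$)
$Z = \frac{3894772119612}{17947}$ ($Z = \left(-14027 + 2796\right) \left(-19324 + \frac{\left(-1\right) \left(-20176\right)}{17947}\right) = - 11231 \left(-19324 + 20176 \cdot \frac{1}{17947}\right) = - 11231 \left(-19324 + \frac{20176}{17947}\right) = \left(-11231\right) \left(- \frac{346787652}{17947}\right) = \frac{3894772119612}{17947} \approx 2.1702 \cdot 10^{8}$)
$\left(K{\left(S{\left(5 \right)},-35 \right)} + Z\right) \left(-1673 - 25741\right) = \left(315 + \frac{3894772119612}{17947}\right) \left(-1673 - 25741\right) = \frac{3894777772917}{17947} \left(-27414\right) = - \frac{106771437866746638}{17947}$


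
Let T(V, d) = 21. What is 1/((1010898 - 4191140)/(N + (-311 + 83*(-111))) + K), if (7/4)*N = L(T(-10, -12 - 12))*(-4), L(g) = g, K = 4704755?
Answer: 4786/22518547551 ≈ 2.1254e-7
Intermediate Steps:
N = -48 (N = 4*(21*(-4))/7 = (4/7)*(-84) = -48)
1/((1010898 - 4191140)/(N + (-311 + 83*(-111))) + K) = 1/((1010898 - 4191140)/(-48 + (-311 + 83*(-111))) + 4704755) = 1/(-3180242/(-48 + (-311 - 9213)) + 4704755) = 1/(-3180242/(-48 - 9524) + 4704755) = 1/(-3180242/(-9572) + 4704755) = 1/(-3180242*(-1/9572) + 4704755) = 1/(1590121/4786 + 4704755) = 1/(22518547551/4786) = 4786/22518547551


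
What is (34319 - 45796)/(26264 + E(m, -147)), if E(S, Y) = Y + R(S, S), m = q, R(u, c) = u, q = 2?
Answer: -11477/26119 ≈ -0.43941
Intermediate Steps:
m = 2
E(S, Y) = S + Y (E(S, Y) = Y + S = S + Y)
(34319 - 45796)/(26264 + E(m, -147)) = (34319 - 45796)/(26264 + (2 - 147)) = -11477/(26264 - 145) = -11477/26119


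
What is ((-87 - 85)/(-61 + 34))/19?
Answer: 172/513 ≈ 0.33528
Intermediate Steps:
((-87 - 85)/(-61 + 34))/19 = -172/(-27)*(1/19) = -172*(-1/27)*(1/19) = (172/27)*(1/19) = 172/513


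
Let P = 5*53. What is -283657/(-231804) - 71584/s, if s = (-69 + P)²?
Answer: -356030639/556561404 ≈ -0.63970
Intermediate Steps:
P = 265
s = 38416 (s = (-69 + 265)² = 196² = 38416)
-283657/(-231804) - 71584/s = -283657/(-231804) - 71584/38416 = -283657*(-1/231804) - 71584*1/38416 = 283657/231804 - 4474/2401 = -356030639/556561404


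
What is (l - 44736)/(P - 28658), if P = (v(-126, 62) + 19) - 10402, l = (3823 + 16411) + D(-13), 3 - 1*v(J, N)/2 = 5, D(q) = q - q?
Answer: 24502/39045 ≈ 0.62753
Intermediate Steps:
D(q) = 0
v(J, N) = -4 (v(J, N) = 6 - 2*5 = 6 - 10 = -4)
l = 20234 (l = (3823 + 16411) + 0 = 20234 + 0 = 20234)
P = -10387 (P = (-4 + 19) - 10402 = 15 - 10402 = -10387)
(l - 44736)/(P - 28658) = (20234 - 44736)/(-10387 - 28658) = -24502/(-39045) = -24502*(-1/39045) = 24502/39045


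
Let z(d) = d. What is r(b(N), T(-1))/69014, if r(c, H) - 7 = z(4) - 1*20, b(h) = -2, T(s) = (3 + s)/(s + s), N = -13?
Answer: -9/69014 ≈ -0.00013041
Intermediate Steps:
T(s) = (3 + s)/(2*s) (T(s) = (3 + s)/((2*s)) = (3 + s)*(1/(2*s)) = (3 + s)/(2*s))
r(c, H) = -9 (r(c, H) = 7 + (4 - 1*20) = 7 + (4 - 20) = 7 - 16 = -9)
r(b(N), T(-1))/69014 = -9/69014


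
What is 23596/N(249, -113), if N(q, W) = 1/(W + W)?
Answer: -5332696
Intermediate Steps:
N(q, W) = 1/(2*W)
23596/N(249, -113) = 23596/(((1/2)/(-113))) = 23596/(((1/2)*(-1/113))) = 23596/(-1/226) = 23596*(-226) = -5332696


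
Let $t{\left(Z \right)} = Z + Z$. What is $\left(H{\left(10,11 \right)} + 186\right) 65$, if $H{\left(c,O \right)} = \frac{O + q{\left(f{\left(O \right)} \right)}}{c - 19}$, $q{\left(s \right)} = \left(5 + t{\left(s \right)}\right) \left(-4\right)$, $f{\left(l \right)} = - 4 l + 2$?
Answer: $\frac{29185}{3} \approx 9728.3$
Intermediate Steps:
$t{\left(Z \right)} = 2 Z$
$f{\left(l \right)} = 2 - 4 l$
$q{\left(s \right)} = -20 - 8 s$ ($q{\left(s \right)} = \left(5 + 2 s\right) \left(-4\right) = -20 - 8 s$)
$H{\left(c,O \right)} = \frac{-36 + 33 O}{-19 + c}$ ($H{\left(c,O \right)} = \frac{O - \left(20 + 8 \left(2 - 4 O\right)\right)}{c - 19} = \frac{O + \left(-20 + \left(-16 + 32 O\right)\right)}{-19 + c} = \frac{O + \left(-36 + 32 O\right)}{-19 + c} = \frac{-36 + 33 O}{-19 + c}$)
$\left(H{\left(10,11 \right)} + 186\right) 65 = \left(\frac{3 \left(-12 + 11 \cdot 11\right)}{-19 + 10} + 186\right) 65 = \left(\frac{3 \left(-12 + 121\right)}{-9} + 186\right) 65 = \left(3 \left(- \frac{1}{9}\right) 109 + 186\right) 65 = \left(- \frac{109}{3} + 186\right) 65 = \frac{449}{3} \cdot 65 = \frac{29185}{3}$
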